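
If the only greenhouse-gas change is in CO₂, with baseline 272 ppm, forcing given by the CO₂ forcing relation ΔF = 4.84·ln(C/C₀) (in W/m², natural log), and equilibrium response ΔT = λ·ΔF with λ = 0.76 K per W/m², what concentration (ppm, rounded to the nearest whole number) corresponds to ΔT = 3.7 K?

Required forcing: ΔF = ΔT/λ = 3.7/0.76 = 4.8684 W/m².
Then ln(C/272) = ΔF/4.84 = 4.8684/4.84 = 1.00587.
So C = 272 × e^1.00587 = 272 × 2.73429 = 743.73 ppm.

C ≈ 744 ppm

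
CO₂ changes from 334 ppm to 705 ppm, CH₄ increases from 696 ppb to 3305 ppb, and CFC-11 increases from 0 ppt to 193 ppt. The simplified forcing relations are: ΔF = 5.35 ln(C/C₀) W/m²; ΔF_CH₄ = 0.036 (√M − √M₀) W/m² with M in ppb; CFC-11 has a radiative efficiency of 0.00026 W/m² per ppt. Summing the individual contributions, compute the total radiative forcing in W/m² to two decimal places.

CO₂: 5.35 × ln(705/334) = 5.35 × ln(2.11078) = 5.35 × 0.74706 = 3.9968 W/m².
CH₄: 0.036 × (√3305 − √696) = 0.036 × (57.4891 − 26.3818) = 0.036 × 31.1073 = 1.1199 W/m².
CFC-11: ΔF = 0.00026 × (193 − 0) = 0.00026 × 193 = 0.0502 W/m².
Total ΔF = 3.9968 + 1.1199 + 0.0502 = 5.1669 W/m².

ΔF = 5.17 W/m²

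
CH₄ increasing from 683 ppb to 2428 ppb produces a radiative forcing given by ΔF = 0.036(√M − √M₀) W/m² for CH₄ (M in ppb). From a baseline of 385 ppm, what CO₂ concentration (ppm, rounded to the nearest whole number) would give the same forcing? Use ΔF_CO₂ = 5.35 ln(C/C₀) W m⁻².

C ≈ 450 ppm

CH₄ forcing: 0.036 × (√2428 − √683) = 0.036 × (49.2747 − 26.1343) = 0.036 × 23.1404 = 0.83305 W/m².
Set 5.35 ln(C/385) = 0.83305: ln(C/385) = 0.83305/5.35 = 0.15571, so C = 385 × e^0.15571 = 385 × 1.16849 = 449.87 ppm.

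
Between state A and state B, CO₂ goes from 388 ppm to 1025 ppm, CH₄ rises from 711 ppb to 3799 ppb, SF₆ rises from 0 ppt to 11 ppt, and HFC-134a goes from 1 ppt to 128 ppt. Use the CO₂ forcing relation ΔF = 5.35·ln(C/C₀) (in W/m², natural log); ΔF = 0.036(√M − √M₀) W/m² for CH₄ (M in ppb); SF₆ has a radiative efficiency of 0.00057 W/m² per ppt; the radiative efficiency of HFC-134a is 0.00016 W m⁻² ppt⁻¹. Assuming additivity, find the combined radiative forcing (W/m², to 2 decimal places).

ΔF = 6.48 W/m²

CO₂: 5.35 × ln(1025/388) = 5.35 × ln(2.64175) = 5.35 × 0.97144 = 5.1972 W/m².
CH₄: 0.036 × (√3799 − √711) = 0.036 × (61.6360 − 26.6646) = 0.036 × 34.9714 = 1.2590 W/m².
SF₆: ΔF = 0.00057 × (11 − 0) = 0.00057 × 11 = 0.0063 W/m².
HFC-134a: ΔF = 0.00016 × (128 − 1) = 0.00016 × 127 = 0.0203 W/m².
Total ΔF = 5.1972 + 1.2590 + 0.0063 + 0.0203 = 6.4828 W/m².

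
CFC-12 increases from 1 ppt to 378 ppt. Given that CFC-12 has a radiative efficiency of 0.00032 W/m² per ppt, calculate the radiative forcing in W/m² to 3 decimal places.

CFC-12: ΔF = 0.00032 × (378 − 1) = 0.00032 × 377 = 0.1206 W/m².

ΔF = 0.121 W/m²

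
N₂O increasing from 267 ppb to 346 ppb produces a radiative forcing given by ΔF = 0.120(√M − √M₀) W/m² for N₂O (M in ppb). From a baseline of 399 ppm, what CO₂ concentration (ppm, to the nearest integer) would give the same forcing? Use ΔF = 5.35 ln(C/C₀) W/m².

N₂O forcing: 0.120 × (√346 − √267) = 0.120 × (18.6011 − 16.3401) = 0.120 × 2.2610 = 0.27132 W/m².
Set 5.35 ln(C/399) = 0.27132: ln(C/399) = 0.27132/5.35 = 0.05071, so C = 399 × e^0.05071 = 399 × 1.05202 = 419.76 ppm.

C ≈ 420 ppm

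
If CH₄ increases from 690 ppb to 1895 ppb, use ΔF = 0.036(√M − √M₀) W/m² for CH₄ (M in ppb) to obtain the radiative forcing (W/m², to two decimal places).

ΔF = 0.62 W/m²

CH₄: 0.036 × (√1895 − √690) = 0.036 × (43.5316 − 26.2679) = 0.036 × 17.2637 = 0.6215 W/m².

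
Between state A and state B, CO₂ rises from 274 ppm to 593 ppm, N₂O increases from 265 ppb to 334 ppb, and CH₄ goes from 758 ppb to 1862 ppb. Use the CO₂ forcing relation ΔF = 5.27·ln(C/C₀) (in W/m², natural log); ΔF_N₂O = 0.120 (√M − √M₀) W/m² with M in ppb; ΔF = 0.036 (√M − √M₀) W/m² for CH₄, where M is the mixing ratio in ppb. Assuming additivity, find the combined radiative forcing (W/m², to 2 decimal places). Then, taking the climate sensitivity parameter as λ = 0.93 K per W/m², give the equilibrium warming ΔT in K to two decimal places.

ΔF = 4.87 W/m²; ΔT = 4.53 K

CO₂: 5.27 × ln(593/274) = 5.27 × ln(2.16423) = 5.27 × 0.77206 = 4.0688 W/m².
N₂O: 0.120 × (√334 − √265) = 0.120 × (18.2757 − 16.2788) = 0.120 × 1.9969 = 0.2396 W/m².
CH₄: 0.036 × (√1862 − √758) = 0.036 × (43.1509 − 27.5318) = 0.036 × 15.6191 = 0.5623 W/m².
Total ΔF = 4.0688 + 0.2396 + 0.5623 = 4.8707 W/m².
ΔT = λ ΔF = 0.93 × 4.87 = 4.5291 K.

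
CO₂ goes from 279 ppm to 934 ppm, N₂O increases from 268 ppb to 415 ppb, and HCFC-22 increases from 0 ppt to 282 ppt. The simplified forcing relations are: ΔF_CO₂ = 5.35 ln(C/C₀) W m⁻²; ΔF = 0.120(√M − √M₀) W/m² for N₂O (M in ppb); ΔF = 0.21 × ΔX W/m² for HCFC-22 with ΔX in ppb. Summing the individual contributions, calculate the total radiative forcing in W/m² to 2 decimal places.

ΔF = 7.00 W/m²

CO₂: 5.35 × ln(934/279) = 5.35 × ln(3.34767) = 5.35 × 1.20826 = 6.4642 W/m².
N₂O: 0.120 × (√415 − √268) = 0.120 × (20.3715 − 16.3707) = 0.120 × 4.0008 = 0.4801 W/m².
HCFC-22: Δ = 282 − 0 = 282 ppt = 0.282 ppb; ΔF = 0.21 × 0.282 = 0.0592 W/m².
Total ΔF = 6.4642 + 0.4801 + 0.0592 = 7.0035 W/m².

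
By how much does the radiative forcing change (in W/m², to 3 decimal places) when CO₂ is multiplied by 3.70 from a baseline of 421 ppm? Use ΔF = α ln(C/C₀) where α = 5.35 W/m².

Because the forcing depends only on the ratio C/C₀, the initial concentration does not enter.
ΔF = 5.35 × ln(3.70) = 5.35 × 1.30833 = 6.9996 W/m².

ΔF = 7.000 W/m²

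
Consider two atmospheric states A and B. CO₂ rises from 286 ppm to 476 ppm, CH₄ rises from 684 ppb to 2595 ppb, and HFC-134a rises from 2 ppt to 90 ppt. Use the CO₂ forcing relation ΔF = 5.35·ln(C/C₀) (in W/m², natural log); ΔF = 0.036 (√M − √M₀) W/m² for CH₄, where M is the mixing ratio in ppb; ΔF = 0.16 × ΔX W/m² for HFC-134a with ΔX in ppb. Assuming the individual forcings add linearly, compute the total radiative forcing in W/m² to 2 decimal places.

CO₂: 5.35 × ln(476/286) = 5.35 × ln(1.66434) = 5.35 × 0.50943 = 2.7255 W/m².
CH₄: 0.036 × (√2595 − √684) = 0.036 × (50.9411 − 26.1534) = 0.036 × 24.7877 = 0.8924 W/m².
HFC-134a: Δ = 90 − 2 = 88 ppt = 0.088 ppb; ΔF = 0.16 × 0.088 = 0.0141 W/m².
Total ΔF = 2.7255 + 0.8924 + 0.0141 = 3.6320 W/m².

ΔF = 3.63 W/m²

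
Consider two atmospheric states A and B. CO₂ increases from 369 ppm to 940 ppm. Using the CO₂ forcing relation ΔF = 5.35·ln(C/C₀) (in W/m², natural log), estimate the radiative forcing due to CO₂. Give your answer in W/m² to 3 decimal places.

CO₂: 5.35 × ln(940/369) = 5.35 × ln(2.54743) = 5.35 × 0.93509 = 5.0027 W/m².

ΔF = 5.003 W/m²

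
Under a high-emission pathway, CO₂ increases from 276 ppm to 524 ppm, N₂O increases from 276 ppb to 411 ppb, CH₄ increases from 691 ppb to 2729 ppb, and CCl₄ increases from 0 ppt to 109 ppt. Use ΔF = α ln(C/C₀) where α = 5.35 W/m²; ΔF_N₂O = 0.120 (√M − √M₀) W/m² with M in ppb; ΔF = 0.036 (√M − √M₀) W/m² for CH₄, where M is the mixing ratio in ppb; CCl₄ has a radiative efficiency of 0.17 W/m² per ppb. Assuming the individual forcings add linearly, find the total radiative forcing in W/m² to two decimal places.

ΔF = 4.82 W/m²

CO₂: 5.35 × ln(524/276) = 5.35 × ln(1.89855) = 5.35 × 0.64109 = 3.4298 W/m².
N₂O: 0.120 × (√411 − √276) = 0.120 × (20.2731 − 16.6132) = 0.120 × 3.6599 = 0.4392 W/m².
CH₄: 0.036 × (√2729 − √691) = 0.036 × (52.2398 − 26.2869) = 0.036 × 25.9529 = 0.9343 W/m².
CCl₄: Δ = 109 − 0 = 109 ppt = 0.109 ppb; ΔF = 0.17 × 0.109 = 0.0185 W/m².
Total ΔF = 3.4298 + 0.4392 + 0.9343 + 0.0185 = 4.8218 W/m².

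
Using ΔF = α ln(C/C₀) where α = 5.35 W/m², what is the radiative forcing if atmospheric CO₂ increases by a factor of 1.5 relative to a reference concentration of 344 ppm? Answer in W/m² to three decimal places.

ΔF = 5.35 × ln(1.5) = 5.35 × 0.40547 = 2.1693 W/m².

ΔF = 2.169 W/m²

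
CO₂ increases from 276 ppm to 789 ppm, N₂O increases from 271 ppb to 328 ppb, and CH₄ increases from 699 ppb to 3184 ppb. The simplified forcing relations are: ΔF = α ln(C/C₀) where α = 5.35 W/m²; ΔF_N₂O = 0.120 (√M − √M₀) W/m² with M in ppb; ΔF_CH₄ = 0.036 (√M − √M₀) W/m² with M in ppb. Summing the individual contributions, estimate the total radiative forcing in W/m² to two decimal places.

CO₂: 5.35 × ln(789/276) = 5.35 × ln(2.85870) = 5.35 × 1.05037 = 5.6195 W/m².
N₂O: 0.120 × (√328 − √271) = 0.120 × (18.1108 − 16.4621) = 0.120 × 1.6487 = 0.1978 W/m².
CH₄: 0.036 × (√3184 − √699) = 0.036 × (56.4269 − 26.4386) = 0.036 × 29.9883 = 1.0796 W/m².
Total ΔF = 5.6195 + 0.1978 + 1.0796 = 6.8969 W/m².

ΔF = 6.90 W/m²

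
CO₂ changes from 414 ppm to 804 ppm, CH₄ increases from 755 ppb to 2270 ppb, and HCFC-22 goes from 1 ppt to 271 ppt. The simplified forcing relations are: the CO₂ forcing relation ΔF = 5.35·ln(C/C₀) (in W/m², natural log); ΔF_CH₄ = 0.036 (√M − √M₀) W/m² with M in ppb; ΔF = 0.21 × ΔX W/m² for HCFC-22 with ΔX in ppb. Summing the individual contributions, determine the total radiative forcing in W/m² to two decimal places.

CO₂: 5.35 × ln(804/414) = 5.35 × ln(1.94203) = 5.35 × 0.66373 = 3.5510 W/m².
CH₄: 0.036 × (√2270 − √755) = 0.036 × (47.6445 − 27.4773) = 0.036 × 20.1672 = 0.7260 W/m².
HCFC-22: Δ = 271 − 1 = 270 ppt = 0.270 ppb; ΔF = 0.21 × 0.270 = 0.0567 W/m².
Total ΔF = 3.5510 + 0.7260 + 0.0567 = 4.3337 W/m².

ΔF = 4.33 W/m²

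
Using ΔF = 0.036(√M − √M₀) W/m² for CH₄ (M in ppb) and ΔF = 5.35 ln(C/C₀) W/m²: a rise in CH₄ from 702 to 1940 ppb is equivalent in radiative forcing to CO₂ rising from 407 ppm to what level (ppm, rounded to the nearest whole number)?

C ≈ 458 ppm

CH₄ forcing: 0.036 × (√1940 − √702) = 0.036 × (44.0454 − 26.4953) = 0.036 × 17.5501 = 0.63180 W/m².
Set 5.35 ln(C/407) = 0.63180: ln(C/407) = 0.63180/5.35 = 0.11809, so C = 407 × e^0.11809 = 407 × 1.12535 = 458.02 ppm.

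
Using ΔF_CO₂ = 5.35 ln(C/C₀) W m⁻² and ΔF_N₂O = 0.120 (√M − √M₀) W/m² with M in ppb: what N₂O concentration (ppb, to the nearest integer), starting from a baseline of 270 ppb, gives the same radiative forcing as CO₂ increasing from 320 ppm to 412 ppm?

M ≈ 767 ppb

CO₂ forcing: 5.35 × ln(412/320) = 5.35 × 0.252702 = 1.35196 W/m².
Set 0.120(√M − √270) = 1.35196: √M = 1.35196/0.120 + √270 = 11.2663 + 16.4317 = 27.6980.
M = (27.6980)² = 767.18 ppb.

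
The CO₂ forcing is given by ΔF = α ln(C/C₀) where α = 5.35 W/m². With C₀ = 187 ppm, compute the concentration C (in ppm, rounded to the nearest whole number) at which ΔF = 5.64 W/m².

C ≈ 537 ppm

Set 5.35 ln(C/187) = 5.64, so ln(C/187) = 5.64/5.35 = 1.05421.
Then C/187 = e^1.05421 = 2.86971, giving C = 187 × 2.86971 = 536.64 ppm.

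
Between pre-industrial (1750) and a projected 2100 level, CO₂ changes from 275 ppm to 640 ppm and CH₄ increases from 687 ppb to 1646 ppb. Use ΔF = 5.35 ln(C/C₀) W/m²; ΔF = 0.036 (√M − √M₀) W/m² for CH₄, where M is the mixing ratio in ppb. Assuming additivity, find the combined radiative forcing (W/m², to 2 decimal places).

CO₂: 5.35 × ln(640/275) = 5.35 × ln(2.32727) = 5.35 × 0.84470 = 4.5191 W/m².
CH₄: 0.036 × (√1646 − √687) = 0.036 × (40.5709 − 26.2107) = 0.036 × 14.3602 = 0.5170 W/m².
Total ΔF = 4.5191 + 0.5170 = 5.0361 W/m².

ΔF = 5.04 W/m²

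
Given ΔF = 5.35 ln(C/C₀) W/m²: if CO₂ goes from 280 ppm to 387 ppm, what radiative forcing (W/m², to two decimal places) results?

CO₂: 5.35 × ln(387/280) = 5.35 × ln(1.38214) = 5.35 × 0.32363 = 1.7314 W/m².

ΔF = 1.73 W/m²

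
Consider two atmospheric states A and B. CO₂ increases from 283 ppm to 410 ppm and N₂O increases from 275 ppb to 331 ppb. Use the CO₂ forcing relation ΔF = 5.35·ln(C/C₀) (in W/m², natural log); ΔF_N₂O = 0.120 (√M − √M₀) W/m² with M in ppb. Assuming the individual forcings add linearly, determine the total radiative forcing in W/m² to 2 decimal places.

ΔF = 2.18 W/m²

CO₂: 5.35 × ln(410/283) = 5.35 × ln(1.44876) = 5.35 × 0.37071 = 1.9833 W/m².
N₂O: 0.120 × (√331 − √275) = 0.120 × (18.1934 − 16.5831) = 0.120 × 1.6103 = 0.1932 W/m².
Total ΔF = 1.9833 + 0.1932 = 2.1765 W/m².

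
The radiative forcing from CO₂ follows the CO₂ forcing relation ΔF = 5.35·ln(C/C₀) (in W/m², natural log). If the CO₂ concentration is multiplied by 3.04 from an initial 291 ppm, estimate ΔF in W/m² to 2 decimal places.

Because the forcing depends only on the ratio C/C₀, the initial concentration does not enter.
ΔF = 5.35 × ln(3.04) = 5.35 × 1.11186 = 5.9485 W/m².

ΔF = 5.95 W/m²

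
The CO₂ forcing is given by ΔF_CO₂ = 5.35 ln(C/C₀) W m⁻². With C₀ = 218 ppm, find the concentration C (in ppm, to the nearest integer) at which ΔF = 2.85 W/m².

C ≈ 371 ppm

Set 5.35 ln(C/218) = 2.85, so ln(C/218) = 2.85/5.35 = 0.53271.
Then C/218 = e^0.53271 = 1.70354, giving C = 218 × 1.70354 = 371.37 ppm.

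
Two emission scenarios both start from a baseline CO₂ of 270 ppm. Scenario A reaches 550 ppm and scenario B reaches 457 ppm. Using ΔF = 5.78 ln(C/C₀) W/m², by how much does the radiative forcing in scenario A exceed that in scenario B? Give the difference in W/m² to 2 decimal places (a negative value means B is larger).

ΔF_A − ΔF_B = 1.07 W/m²

ΔF_A = 5.78 ln(550/270) = 5.78 × 0.71150 = 4.1125 W/m².
ΔF_B = 5.78 ln(457/270) = 5.78 × 0.52626 = 3.0418 W/m².
Difference: 4.1125 − 3.0418 = 1.0707 W/m².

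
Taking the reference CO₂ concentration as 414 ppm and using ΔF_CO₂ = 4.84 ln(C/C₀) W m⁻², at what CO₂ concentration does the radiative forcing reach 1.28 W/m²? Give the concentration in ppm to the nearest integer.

Set 4.84 ln(C/414) = 1.28, so ln(C/414) = 1.28/4.84 = 0.26446.
Then C/414 = e^0.26446 = 1.30273, giving C = 414 × 1.30273 = 539.33 ppm.

C ≈ 539 ppm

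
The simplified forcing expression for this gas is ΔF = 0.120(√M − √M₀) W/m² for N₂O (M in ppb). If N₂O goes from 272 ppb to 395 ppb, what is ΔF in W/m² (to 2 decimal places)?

N₂O: 0.120 × (√395 − √272) = 0.120 × (19.8746 − 16.4924) = 0.120 × 3.3822 = 0.4059 W/m².

ΔF = 0.41 W/m²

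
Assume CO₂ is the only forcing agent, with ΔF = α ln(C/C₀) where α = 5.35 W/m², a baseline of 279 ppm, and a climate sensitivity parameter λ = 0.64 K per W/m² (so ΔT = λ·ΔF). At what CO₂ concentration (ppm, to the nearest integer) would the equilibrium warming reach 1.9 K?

Required forcing: ΔF = ΔT/λ = 1.9/0.64 = 2.9688 W/m².
Then ln(C/279) = ΔF/5.35 = 2.9688/5.35 = 0.55492.
So C = 279 × e^0.55492 = 279 × 1.74180 = 485.96 ppm.

C ≈ 486 ppm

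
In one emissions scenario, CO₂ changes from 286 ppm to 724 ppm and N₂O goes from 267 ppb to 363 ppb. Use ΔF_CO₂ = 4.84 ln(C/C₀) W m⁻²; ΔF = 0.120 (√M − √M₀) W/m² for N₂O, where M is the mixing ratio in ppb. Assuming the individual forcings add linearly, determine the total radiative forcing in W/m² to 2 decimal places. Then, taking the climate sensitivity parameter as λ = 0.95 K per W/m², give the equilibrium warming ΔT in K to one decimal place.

CO₂: 4.84 × ln(724/286) = 4.84 × ln(2.53147) = 4.84 × 0.92880 = 4.4954 W/m².
N₂O: 0.120 × (√363 − √267) = 0.120 × (19.0526 − 16.3401) = 0.120 × 2.7125 = 0.3255 W/m².
Total ΔF = 4.4954 + 0.3255 = 4.8209 W/m².
ΔT = λ ΔF = 0.95 × 4.82 = 4.5790 K.

ΔF = 4.82 W/m²; ΔT = 4.6 K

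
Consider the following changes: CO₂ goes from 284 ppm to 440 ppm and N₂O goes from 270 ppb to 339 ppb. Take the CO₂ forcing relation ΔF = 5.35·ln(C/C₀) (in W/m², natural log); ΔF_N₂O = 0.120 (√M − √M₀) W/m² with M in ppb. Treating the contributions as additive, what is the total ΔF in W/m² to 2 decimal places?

CO₂: 5.35 × ln(440/284) = 5.35 × ln(1.54930) = 5.35 × 0.43780 = 2.3422 W/m².
N₂O: 0.120 × (√339 − √270) = 0.120 × (18.4120 − 16.4317) = 0.120 × 1.9803 = 0.2376 W/m².
Total ΔF = 2.3422 + 0.2376 = 2.5798 W/m².

ΔF = 2.58 W/m²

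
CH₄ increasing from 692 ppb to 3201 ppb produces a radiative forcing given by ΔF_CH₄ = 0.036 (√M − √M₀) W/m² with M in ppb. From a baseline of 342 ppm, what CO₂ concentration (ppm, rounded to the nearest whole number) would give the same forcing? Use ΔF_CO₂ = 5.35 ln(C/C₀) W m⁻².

CH₄ forcing: 0.036 × (√3201 − √692) = 0.036 × (56.5774 − 26.3059) = 0.036 × 30.2715 = 1.08977 W/m².
Set 5.35 ln(C/342) = 1.08977: ln(C/342) = 1.08977/5.35 = 0.20370, so C = 342 × e^0.20370 = 342 × 1.22593 = 419.27 ppm.

C ≈ 419 ppm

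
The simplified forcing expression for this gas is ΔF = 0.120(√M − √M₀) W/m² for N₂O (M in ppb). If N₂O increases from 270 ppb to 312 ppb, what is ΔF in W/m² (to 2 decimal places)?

ΔF = 0.15 W/m²

N₂O: 0.120 × (√312 − √270) = 0.120 × (17.6635 − 16.4317) = 0.120 × 1.2318 = 0.1478 W/m².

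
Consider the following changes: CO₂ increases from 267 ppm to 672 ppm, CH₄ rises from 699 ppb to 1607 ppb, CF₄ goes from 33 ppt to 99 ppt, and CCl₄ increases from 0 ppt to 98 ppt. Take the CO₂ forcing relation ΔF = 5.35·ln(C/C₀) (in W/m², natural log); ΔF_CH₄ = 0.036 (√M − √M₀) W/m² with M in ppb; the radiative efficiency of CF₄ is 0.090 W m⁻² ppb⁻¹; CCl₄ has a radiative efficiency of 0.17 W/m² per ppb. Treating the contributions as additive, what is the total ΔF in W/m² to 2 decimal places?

CO₂: 5.35 × ln(672/267) = 5.35 × ln(2.51685) = 5.35 × 0.92301 = 4.9381 W/m².
CH₄: 0.036 × (√1607 − √699) = 0.036 × (40.0874 − 26.4386) = 0.036 × 13.6488 = 0.4914 W/m².
CF₄: Δ = 99 − 33 = 66 ppt = 0.066 ppb; ΔF = 0.090 × 0.066 = 0.0059 W/m².
CCl₄: Δ = 98 − 0 = 98 ppt = 0.098 ppb; ΔF = 0.17 × 0.098 = 0.0167 W/m².
Total ΔF = 4.9381 + 0.4914 + 0.0059 + 0.0167 = 5.4521 W/m².

ΔF = 5.45 W/m²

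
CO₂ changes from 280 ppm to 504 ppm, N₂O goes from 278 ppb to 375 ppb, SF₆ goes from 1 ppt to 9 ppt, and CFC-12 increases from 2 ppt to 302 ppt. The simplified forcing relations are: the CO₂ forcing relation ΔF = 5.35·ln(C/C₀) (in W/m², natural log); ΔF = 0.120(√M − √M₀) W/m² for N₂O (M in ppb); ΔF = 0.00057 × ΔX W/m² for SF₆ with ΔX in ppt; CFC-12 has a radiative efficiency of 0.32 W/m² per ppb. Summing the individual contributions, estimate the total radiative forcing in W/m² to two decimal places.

CO₂: 5.35 × ln(504/280) = 5.35 × ln(1.80000) = 5.35 × 0.58779 = 3.1447 W/m².
N₂O: 0.120 × (√375 − √278) = 0.120 × (19.3649 − 16.6733) = 0.120 × 2.6916 = 0.3230 W/m².
SF₆: ΔF = 0.00057 × (9 − 1) = 0.00057 × 8 = 0.0046 W/m².
CFC-12: Δ = 302 − 2 = 300 ppt = 0.300 ppb; ΔF = 0.32 × 0.300 = 0.0960 W/m².
Total ΔF = 3.1447 + 0.3230 + 0.0046 + 0.0960 = 3.5683 W/m².

ΔF = 3.57 W/m²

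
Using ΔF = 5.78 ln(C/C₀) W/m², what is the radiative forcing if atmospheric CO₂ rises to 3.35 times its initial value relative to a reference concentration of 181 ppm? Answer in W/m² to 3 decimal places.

ΔF = 6.988 W/m²

Because the forcing depends only on the ratio C/C₀, the initial concentration does not enter.
ΔF = 5.78 × ln(3.35) = 5.78 × 1.20896 = 6.9878 W/m².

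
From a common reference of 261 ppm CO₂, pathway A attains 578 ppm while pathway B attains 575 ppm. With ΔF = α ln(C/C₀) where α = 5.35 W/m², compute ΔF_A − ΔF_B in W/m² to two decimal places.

ΔF_A = 5.35 ln(578/261) = 5.35 × 0.79505 = 4.2535 W/m².
ΔF_B = 5.35 ln(575/261) = 5.35 × 0.78985 = 4.2257 W/m².
Difference: 4.2535 − 4.2257 = 0.0278 W/m².

ΔF_A − ΔF_B = 0.03 W/m²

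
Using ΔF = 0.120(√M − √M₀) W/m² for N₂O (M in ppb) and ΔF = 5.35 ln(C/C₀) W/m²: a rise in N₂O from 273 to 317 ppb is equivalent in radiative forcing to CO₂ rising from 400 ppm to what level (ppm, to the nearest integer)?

N₂O forcing: 0.120 × (√317 − √273) = 0.120 × (17.8045 − 16.5227) = 0.120 × 1.2818 = 0.15382 W/m².
Set 5.35 ln(C/400) = 0.15382: ln(C/400) = 0.15382/5.35 = 0.02875, so C = 400 × e^0.02875 = 400 × 1.02917 = 411.67 ppm.

C ≈ 412 ppm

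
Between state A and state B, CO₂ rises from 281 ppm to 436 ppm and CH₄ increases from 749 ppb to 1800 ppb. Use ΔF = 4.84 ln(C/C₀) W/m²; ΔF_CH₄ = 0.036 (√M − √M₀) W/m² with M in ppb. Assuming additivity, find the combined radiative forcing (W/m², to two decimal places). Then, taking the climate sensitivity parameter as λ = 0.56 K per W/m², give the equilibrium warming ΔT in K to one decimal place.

ΔF = 2.67 W/m²; ΔT = 1.5 K

CO₂: 4.84 × ln(436/281) = 4.84 × ln(1.55160) = 4.84 × 0.43929 = 2.1262 W/m².
CH₄: 0.036 × (√1800 − √749) = 0.036 × (42.4264 − 27.3679) = 0.036 × 15.0585 = 0.5421 W/m².
Total ΔF = 2.1262 + 0.5421 = 2.6683 W/m².
ΔT = λ ΔF = 0.56 × 2.67 = 1.4952 K.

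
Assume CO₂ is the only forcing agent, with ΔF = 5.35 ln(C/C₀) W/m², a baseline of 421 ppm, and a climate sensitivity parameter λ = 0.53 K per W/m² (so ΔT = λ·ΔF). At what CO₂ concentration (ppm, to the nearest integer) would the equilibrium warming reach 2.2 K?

Required forcing: ΔF = ΔT/λ = 2.2/0.53 = 4.1509 W/m².
Then ln(C/421) = ΔF/5.35 = 4.1509/5.35 = 0.77587.
So C = 421 × e^0.77587 = 421 × 2.17248 = 914.61 ppm.

C ≈ 915 ppm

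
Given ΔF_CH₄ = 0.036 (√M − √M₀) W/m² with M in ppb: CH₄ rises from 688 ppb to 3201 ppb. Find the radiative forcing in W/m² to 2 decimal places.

CH₄: 0.036 × (√3201 − √688) = 0.036 × (56.5774 − 26.2298) = 0.036 × 30.3476 = 1.0925 W/m².

ΔF = 1.09 W/m²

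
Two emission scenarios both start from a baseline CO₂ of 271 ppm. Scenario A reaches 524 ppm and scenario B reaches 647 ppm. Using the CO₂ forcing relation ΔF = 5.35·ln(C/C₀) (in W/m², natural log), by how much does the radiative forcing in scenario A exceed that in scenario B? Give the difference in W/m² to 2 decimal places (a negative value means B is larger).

ΔF_A − ΔF_B = -1.13 W/m²

ΔF_A = 5.35 ln(524/271) = 5.35 × 0.65937 = 3.5276 W/m².
ΔF_B = 5.35 ln(647/271) = 5.35 × 0.87023 = 4.6557 W/m².
Difference: 3.5276 − 4.6557 = -1.1281 W/m².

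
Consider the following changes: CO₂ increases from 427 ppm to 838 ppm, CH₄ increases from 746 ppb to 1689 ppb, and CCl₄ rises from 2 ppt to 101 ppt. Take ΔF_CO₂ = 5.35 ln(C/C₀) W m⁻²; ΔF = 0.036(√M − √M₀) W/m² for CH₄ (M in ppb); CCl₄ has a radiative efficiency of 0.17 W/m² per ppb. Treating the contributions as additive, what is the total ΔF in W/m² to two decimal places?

CO₂: 5.35 × ln(838/427) = 5.35 × ln(1.96253) = 5.35 × 0.67423 = 3.6071 W/m².
CH₄: 0.036 × (√1689 − √746) = 0.036 × (41.0974 − 27.3130) = 0.036 × 13.7844 = 0.4962 W/m².
CCl₄: Δ = 101 − 2 = 99 ppt = 0.099 ppb; ΔF = 0.17 × 0.099 = 0.0168 W/m².
Total ΔF = 3.6071 + 0.4962 + 0.0168 = 4.1201 W/m².

ΔF = 4.12 W/m²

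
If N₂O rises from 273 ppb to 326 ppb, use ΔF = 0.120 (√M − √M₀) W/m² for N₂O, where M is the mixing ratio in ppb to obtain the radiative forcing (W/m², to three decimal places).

N₂O: 0.120 × (√326 − √273) = 0.120 × (18.0555 − 16.5227) = 0.120 × 1.5328 = 0.1839 W/m².

ΔF = 0.184 W/m²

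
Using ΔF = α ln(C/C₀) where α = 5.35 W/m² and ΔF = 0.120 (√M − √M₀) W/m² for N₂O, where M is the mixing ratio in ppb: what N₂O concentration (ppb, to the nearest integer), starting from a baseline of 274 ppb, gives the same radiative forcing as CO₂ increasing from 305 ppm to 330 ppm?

CO₂ forcing: 5.35 × ln(330/305) = 5.35 × 0.078781 = 0.42148 W/m².
Set 0.120(√M − √274) = 0.42148: √M = 0.42148/0.120 + √274 = 3.5123 + 16.5529 = 20.0652.
M = (20.0652)² = 402.61 ppb.

M ≈ 403 ppb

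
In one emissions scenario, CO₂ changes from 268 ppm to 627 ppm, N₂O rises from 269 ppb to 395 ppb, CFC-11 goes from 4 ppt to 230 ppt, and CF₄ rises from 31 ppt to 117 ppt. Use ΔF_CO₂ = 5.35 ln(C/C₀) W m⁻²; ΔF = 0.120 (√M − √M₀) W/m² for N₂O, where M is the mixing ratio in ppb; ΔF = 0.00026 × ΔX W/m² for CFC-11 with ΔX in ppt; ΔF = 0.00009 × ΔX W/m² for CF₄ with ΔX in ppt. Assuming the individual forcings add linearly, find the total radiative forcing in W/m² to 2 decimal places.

ΔF = 5.03 W/m²

CO₂: 5.35 × ln(627/268) = 5.35 × ln(2.33955) = 5.35 × 0.84996 = 4.5473 W/m².
N₂O: 0.120 × (√395 − √269) = 0.120 × (19.8746 − 16.4012) = 0.120 × 3.4734 = 0.4168 W/m².
CFC-11: ΔF = 0.00026 × (230 − 4) = 0.00026 × 226 = 0.0588 W/m².
CF₄: ΔF = 0.00009 × (117 − 31) = 0.00009 × 86 = 0.0077 W/m².
Total ΔF = 4.5473 + 0.4168 + 0.0588 + 0.0077 = 5.0306 W/m².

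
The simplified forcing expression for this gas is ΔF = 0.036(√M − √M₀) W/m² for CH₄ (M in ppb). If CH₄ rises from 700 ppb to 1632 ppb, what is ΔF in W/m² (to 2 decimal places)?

ΔF = 0.50 W/m²

CH₄: 0.036 × (√1632 − √700) = 0.036 × (40.3980 − 26.4575) = 0.036 × 13.9405 = 0.5019 W/m².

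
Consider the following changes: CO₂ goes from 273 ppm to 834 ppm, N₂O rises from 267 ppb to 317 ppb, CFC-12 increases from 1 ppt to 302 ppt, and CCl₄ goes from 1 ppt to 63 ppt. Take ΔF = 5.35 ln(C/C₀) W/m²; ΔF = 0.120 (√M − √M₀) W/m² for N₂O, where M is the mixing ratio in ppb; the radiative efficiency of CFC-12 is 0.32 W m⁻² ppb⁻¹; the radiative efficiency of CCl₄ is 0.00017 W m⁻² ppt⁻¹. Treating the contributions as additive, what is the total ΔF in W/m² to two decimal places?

ΔF = 6.26 W/m²

CO₂: 5.35 × ln(834/273) = 5.35 × ln(3.05495) = 5.35 × 1.11676 = 5.9747 W/m².
N₂O: 0.120 × (√317 − √267) = 0.120 × (17.8045 − 16.3401) = 0.120 × 1.4644 = 0.1757 W/m².
CFC-12: Δ = 302 − 1 = 301 ppt = 0.301 ppb; ΔF = 0.32 × 0.301 = 0.0963 W/m².
CCl₄: ΔF = 0.00017 × (63 − 1) = 0.00017 × 62 = 0.0105 W/m².
Total ΔF = 5.9747 + 0.1757 + 0.0963 + 0.0105 = 6.2572 W/m².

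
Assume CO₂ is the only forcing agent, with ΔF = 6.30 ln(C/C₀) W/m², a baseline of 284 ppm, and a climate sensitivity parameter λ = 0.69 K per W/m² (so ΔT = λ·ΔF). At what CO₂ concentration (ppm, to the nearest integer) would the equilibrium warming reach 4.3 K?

Required forcing: ΔF = ΔT/λ = 4.3/0.69 = 6.2319 W/m².
Then ln(C/284) = ΔF/6.30 = 6.2319/6.30 = 0.98919.
So C = 284 × e^0.98919 = 284 × 2.68906 = 763.69 ppm.

C ≈ 764 ppm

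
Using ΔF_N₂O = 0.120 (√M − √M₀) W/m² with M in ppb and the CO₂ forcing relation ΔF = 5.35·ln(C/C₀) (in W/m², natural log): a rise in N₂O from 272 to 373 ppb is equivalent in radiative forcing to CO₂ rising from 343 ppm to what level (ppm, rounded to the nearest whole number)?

C ≈ 365 ppm

N₂O forcing: 0.120 × (√373 − √272) = 0.120 × (19.3132 − 16.4924) = 0.120 × 2.8208 = 0.33850 W/m².
Set 5.35 ln(C/343) = 0.33850: ln(C/343) = 0.33850/5.35 = 0.06327, so C = 343 × e^0.06327 = 343 × 1.06531 = 365.40 ppm.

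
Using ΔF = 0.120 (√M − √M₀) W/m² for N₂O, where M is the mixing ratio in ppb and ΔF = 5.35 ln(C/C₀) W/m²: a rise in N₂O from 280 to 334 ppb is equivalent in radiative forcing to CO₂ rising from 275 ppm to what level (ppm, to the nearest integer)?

C ≈ 285 ppm

N₂O forcing: 0.120 × (√334 − √280) = 0.120 × (18.2757 − 16.7332) = 0.120 × 1.5425 = 0.18510 W/m².
Set 5.35 ln(C/275) = 0.18510: ln(C/275) = 0.18510/5.35 = 0.03460, so C = 275 × e^0.03460 = 275 × 1.03521 = 284.68 ppm.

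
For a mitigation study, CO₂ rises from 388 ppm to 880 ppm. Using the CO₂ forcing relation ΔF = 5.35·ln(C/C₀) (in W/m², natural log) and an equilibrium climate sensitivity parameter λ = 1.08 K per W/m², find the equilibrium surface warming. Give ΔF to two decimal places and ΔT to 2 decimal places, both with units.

ΔF = 4.38 W/m²; ΔT = 4.73 K

CO₂: 5.35 × ln(880/388) = 5.35 × ln(2.26804) = 5.35 × 0.81892 = 4.3812 W/m².
ΔT = λ ΔF = 1.08 × 4.38 = 4.7304 K.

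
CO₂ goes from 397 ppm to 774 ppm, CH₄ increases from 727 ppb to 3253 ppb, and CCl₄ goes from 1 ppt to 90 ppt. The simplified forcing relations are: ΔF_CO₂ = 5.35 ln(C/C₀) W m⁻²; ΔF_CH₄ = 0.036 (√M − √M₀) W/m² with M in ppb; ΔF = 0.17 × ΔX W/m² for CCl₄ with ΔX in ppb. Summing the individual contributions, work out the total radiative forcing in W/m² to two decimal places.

ΔF = 4.67 W/m²

CO₂: 5.35 × ln(774/397) = 5.35 × ln(1.94962) = 5.35 × 0.66763 = 3.5718 W/m².
CH₄: 0.036 × (√3253 − √727) = 0.036 × (57.0351 − 26.9629) = 0.036 × 30.0722 = 1.0826 W/m².
CCl₄: Δ = 90 − 1 = 89 ppt = 0.089 ppb; ΔF = 0.17 × 0.089 = 0.0151 W/m².
Total ΔF = 3.5718 + 1.0826 + 0.0151 = 4.6695 W/m².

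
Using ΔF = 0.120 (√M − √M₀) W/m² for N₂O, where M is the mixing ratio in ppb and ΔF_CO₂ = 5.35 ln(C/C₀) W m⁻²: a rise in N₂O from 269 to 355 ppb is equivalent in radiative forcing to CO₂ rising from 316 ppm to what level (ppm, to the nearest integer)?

C ≈ 334 ppm

N₂O forcing: 0.120 × (√355 − √269) = 0.120 × (18.8414 − 16.4012) = 0.120 × 2.4402 = 0.29282 W/m².
Set 5.35 ln(C/316) = 0.29282: ln(C/316) = 0.29282/5.35 = 0.05473, so C = 316 × e^0.05473 = 316 × 1.05626 = 333.78 ppm.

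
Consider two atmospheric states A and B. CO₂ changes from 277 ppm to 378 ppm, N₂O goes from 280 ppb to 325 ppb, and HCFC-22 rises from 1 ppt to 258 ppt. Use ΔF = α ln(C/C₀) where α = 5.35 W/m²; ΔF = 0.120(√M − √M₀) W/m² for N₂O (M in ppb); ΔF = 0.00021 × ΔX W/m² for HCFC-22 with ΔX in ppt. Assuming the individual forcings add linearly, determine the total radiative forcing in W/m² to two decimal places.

CO₂: 5.35 × ln(378/277) = 5.35 × ln(1.36462) = 5.35 × 0.31088 = 1.6632 W/m².
N₂O: 0.120 × (√325 − √280) = 0.120 × (18.0278 − 16.7332) = 0.120 × 1.2946 = 0.1554 W/m².
HCFC-22: ΔF = 0.00021 × (258 − 1) = 0.00021 × 257 = 0.0540 W/m².
Total ΔF = 1.6632 + 0.1554 + 0.0540 = 1.8726 W/m².

ΔF = 1.87 W/m²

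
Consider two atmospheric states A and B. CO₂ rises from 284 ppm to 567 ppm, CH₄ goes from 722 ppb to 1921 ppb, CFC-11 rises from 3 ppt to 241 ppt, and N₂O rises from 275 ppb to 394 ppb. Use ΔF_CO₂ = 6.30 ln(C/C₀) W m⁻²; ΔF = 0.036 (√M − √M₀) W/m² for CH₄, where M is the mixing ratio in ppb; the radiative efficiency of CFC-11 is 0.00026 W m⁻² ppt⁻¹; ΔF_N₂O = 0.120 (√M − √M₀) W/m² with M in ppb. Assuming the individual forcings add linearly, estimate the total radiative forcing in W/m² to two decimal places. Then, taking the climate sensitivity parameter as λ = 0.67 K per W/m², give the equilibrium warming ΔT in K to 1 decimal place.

ΔF = 5.42 W/m²; ΔT = 3.6 K

CO₂: 6.30 × ln(567/284) = 6.30 × ln(1.99648) = 6.30 × 0.69139 = 4.3558 W/m².
CH₄: 0.036 × (√1921 − √722) = 0.036 × (43.8292 − 26.8701) = 0.036 × 16.9591 = 0.6105 W/m².
CFC-11: ΔF = 0.00026 × (241 − 3) = 0.00026 × 238 = 0.0619 W/m².
N₂O: 0.120 × (√394 − √275) = 0.120 × (19.8494 − 16.5831) = 0.120 × 3.2663 = 0.3920 W/m².
Total ΔF = 4.3558 + 0.6105 + 0.0619 + 0.3920 = 5.4202 W/m².
ΔT = λ ΔF = 0.67 × 5.42 = 3.6314 K.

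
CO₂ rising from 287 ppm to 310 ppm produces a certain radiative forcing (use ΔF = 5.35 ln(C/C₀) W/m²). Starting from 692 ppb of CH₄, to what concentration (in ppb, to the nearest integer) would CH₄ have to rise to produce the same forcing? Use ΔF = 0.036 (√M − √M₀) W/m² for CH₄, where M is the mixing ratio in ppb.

M ≈ 1426 ppb

CO₂ forcing: 5.35 × ln(310/287) = 5.35 × 0.077090 = 0.41243 W/m².
Set 0.036(√M − √692) = 0.41243: √M = 0.41243/0.036 + √692 = 11.4564 + 26.3059 = 37.7623.
M = (37.7623)² = 1425.99 ppb.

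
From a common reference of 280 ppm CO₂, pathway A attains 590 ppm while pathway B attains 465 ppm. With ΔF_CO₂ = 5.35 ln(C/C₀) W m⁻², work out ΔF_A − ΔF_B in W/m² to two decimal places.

ΔF_A − ΔF_B = 1.27 W/m²

ΔF_A = 5.35 ln(590/280) = 5.35 × 0.74533 = 3.9875 W/m².
ΔF_B = 5.35 ln(465/280) = 5.35 × 0.50725 = 2.7138 W/m².
Difference: 3.9875 − 2.7138 = 1.2737 W/m².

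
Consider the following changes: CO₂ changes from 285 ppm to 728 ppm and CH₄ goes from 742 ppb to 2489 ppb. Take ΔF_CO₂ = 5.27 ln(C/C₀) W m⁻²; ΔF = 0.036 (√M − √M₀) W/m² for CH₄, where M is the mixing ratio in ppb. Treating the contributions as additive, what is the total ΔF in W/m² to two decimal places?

ΔF = 5.76 W/m²

CO₂: 5.27 × ln(728/285) = 5.27 × ln(2.55439) = 5.27 × 0.93781 = 4.9423 W/m².
CH₄: 0.036 × (√2489 − √742) = 0.036 × (49.8899 − 27.2397) = 0.036 × 22.6502 = 0.8154 W/m².
Total ΔF = 4.9423 + 0.8154 = 5.7577 W/m².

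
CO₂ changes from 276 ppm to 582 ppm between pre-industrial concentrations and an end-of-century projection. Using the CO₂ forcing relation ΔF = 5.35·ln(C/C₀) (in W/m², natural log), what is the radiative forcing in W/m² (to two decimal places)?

ΔF = 3.99 W/m²

CO₂: 5.35 × ln(582/276) = 5.35 × ln(2.10870) = 5.35 × 0.74607 = 3.9915 W/m².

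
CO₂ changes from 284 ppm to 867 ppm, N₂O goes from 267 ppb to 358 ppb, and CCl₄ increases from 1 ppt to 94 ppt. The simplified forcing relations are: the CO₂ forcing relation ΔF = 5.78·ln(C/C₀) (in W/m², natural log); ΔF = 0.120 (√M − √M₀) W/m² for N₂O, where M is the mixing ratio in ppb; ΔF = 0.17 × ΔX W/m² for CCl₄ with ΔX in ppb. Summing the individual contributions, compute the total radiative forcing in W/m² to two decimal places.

ΔF = 6.78 W/m²

CO₂: 5.78 × ln(867/284) = 5.78 × ln(3.05282) = 5.78 × 1.11607 = 6.4509 W/m².
N₂O: 0.120 × (√358 − √267) = 0.120 × (18.9209 − 16.3401) = 0.120 × 2.5808 = 0.3097 W/m².
CCl₄: Δ = 94 − 1 = 93 ppt = 0.093 ppb; ΔF = 0.17 × 0.093 = 0.0158 W/m².
Total ΔF = 6.4509 + 0.3097 + 0.0158 = 6.7764 W/m².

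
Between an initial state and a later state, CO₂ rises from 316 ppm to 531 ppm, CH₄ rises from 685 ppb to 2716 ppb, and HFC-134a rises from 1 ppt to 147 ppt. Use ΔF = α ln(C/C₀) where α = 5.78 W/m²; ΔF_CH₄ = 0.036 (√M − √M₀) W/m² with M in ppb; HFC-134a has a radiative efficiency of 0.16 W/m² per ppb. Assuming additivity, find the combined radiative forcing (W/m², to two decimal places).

ΔF = 3.96 W/m²

CO₂: 5.78 × ln(531/316) = 5.78 × ln(1.68038) = 5.78 × 0.51902 = 2.9999 W/m².
CH₄: 0.036 × (√2716 − √685) = 0.036 × (52.1153 − 26.1725) = 0.036 × 25.9428 = 0.9339 W/m².
HFC-134a: Δ = 147 − 1 = 146 ppt = 0.146 ppb; ΔF = 0.16 × 0.146 = 0.0234 W/m².
Total ΔF = 2.9999 + 0.9339 + 0.0234 = 3.9572 W/m².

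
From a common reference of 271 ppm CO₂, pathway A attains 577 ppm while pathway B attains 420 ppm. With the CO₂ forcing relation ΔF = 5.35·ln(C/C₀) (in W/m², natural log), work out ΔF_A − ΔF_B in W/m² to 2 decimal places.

ΔF_A = 5.35 ln(577/271) = 5.35 × 0.75572 = 4.0431 W/m².
ΔF_B = 5.35 ln(420/271) = 5.35 × 0.43814 = 2.3440 W/m².
Difference: 4.0431 − 2.3440 = 1.6991 W/m².
(Equivalently, ΔF_A − ΔF_B = 5.35 ln(577/420) = 5.35 × 0.31759 = 1.6991 W/m².)

ΔF_A − ΔF_B = 1.70 W/m²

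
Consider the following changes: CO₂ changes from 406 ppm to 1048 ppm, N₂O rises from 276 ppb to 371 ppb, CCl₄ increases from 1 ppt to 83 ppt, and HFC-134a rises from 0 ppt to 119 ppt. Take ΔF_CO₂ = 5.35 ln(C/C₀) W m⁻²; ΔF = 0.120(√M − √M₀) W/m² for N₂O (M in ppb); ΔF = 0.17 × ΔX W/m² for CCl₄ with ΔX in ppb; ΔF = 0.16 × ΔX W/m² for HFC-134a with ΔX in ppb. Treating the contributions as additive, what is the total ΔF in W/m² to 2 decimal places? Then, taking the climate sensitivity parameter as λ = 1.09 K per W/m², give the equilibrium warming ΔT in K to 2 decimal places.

ΔF = 5.42 W/m²; ΔT = 5.91 K

CO₂: 5.35 × ln(1048/406) = 5.35 × ln(2.58128) = 5.35 × 0.94829 = 5.0734 W/m².
N₂O: 0.120 × (√371 − √276) = 0.120 × (19.2614 − 16.6132) = 0.120 × 2.6482 = 0.3178 W/m².
CCl₄: Δ = 83 − 1 = 82 ppt = 0.082 ppb; ΔF = 0.17 × 0.082 = 0.0139 W/m².
HFC-134a: Δ = 119 − 0 = 119 ppt = 0.119 ppb; ΔF = 0.16 × 0.119 = 0.0190 W/m².
Total ΔF = 5.0734 + 0.3178 + 0.0139 + 0.0190 = 5.4241 W/m².
ΔT = λ ΔF = 1.09 × 5.42 = 5.9078 K.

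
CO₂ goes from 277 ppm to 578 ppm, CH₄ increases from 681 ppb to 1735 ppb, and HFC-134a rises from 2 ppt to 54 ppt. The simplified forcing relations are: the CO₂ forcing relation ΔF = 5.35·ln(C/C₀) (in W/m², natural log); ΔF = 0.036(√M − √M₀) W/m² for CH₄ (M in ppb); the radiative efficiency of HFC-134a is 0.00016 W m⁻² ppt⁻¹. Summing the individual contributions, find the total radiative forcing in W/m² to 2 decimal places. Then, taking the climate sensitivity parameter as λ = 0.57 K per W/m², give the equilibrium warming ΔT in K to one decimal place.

ΔF = 4.50 W/m²; ΔT = 2.6 K

CO₂: 5.35 × ln(578/277) = 5.35 × ln(2.08664) = 5.35 × 0.73556 = 3.9352 W/m².
CH₄: 0.036 × (√1735 − √681) = 0.036 × (41.6533 − 26.0960) = 0.036 × 15.5573 = 0.5601 W/m².
HFC-134a: ΔF = 0.00016 × (54 − 2) = 0.00016 × 52 = 0.0083 W/m².
Total ΔF = 3.9352 + 0.5601 + 0.0083 = 4.5036 W/m².
ΔT = λ ΔF = 0.57 × 4.50 = 2.5650 K.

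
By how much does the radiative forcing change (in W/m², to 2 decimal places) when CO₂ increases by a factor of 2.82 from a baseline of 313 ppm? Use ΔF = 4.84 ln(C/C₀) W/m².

ΔF = 5.02 W/m²

ΔF = 4.84 × ln(2.82) = 4.84 × 1.03674 = 5.0178 W/m².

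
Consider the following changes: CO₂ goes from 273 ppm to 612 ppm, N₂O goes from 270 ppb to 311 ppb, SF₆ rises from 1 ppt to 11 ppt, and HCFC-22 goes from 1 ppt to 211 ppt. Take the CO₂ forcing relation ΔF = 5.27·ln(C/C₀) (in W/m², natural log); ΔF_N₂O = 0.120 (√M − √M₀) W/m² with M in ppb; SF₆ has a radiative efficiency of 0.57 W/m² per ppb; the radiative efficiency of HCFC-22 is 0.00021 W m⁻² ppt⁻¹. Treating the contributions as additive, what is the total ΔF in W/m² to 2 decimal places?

ΔF = 4.45 W/m²

CO₂: 5.27 × ln(612/273) = 5.27 × ln(2.24176) = 5.27 × 0.80726 = 4.2543 W/m².
N₂O: 0.120 × (√311 − √270) = 0.120 × (17.6352 − 16.4317) = 0.120 × 1.2035 = 0.1444 W/m².
SF₆: Δ = 11 − 1 = 10 ppt = 0.010 ppb; ΔF = 0.57 × 0.010 = 0.0057 W/m².
HCFC-22: ΔF = 0.00021 × (211 − 1) = 0.00021 × 210 = 0.0441 W/m².
Total ΔF = 4.2543 + 0.1444 + 0.0057 + 0.0441 = 4.4485 W/m².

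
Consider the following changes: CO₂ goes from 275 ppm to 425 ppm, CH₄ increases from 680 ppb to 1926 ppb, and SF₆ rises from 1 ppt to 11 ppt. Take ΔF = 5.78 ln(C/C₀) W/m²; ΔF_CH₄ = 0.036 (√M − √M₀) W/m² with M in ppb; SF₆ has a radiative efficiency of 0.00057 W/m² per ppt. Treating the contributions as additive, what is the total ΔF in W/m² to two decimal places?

CO₂: 5.78 × ln(425/275) = 5.78 × ln(1.54545) = 5.78 × 0.43532 = 2.5161 W/m².
CH₄: 0.036 × (√1926 − √680) = 0.036 × (43.8862 − 26.0768) = 0.036 × 17.8094 = 0.6411 W/m².
SF₆: ΔF = 0.00057 × (11 − 1) = 0.00057 × 10 = 0.0057 W/m².
Total ΔF = 2.5161 + 0.6411 + 0.0057 = 3.1629 W/m².

ΔF = 3.16 W/m²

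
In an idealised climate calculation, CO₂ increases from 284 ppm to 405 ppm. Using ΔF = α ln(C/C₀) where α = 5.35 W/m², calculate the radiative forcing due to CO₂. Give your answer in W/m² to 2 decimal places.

CO₂: 5.35 × ln(405/284) = 5.35 × ln(1.42606) = 5.35 × 0.35492 = 1.8988 W/m².

ΔF = 1.90 W/m²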